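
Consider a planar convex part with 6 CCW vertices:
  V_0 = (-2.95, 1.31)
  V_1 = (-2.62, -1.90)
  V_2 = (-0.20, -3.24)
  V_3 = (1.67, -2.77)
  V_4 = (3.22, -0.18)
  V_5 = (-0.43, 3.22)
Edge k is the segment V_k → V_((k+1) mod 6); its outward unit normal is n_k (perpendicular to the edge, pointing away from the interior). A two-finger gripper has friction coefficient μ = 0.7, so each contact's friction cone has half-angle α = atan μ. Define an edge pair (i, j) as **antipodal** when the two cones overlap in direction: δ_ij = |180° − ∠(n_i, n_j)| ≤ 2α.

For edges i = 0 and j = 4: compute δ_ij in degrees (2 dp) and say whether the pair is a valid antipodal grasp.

α = atan 0.7 = 34.99°;  2α = 69.98°
edge 0: e_0 = (+0.33, -3.21);  n_0 = (-0.9948, -0.1023)
edge 4: e_4 = (-3.65, +3.40);  n_4 = (+0.6816, +0.7317)
∠(n_0, n_4) = 138.84°
δ = |180° − 138.84°| = 41.16°
41.16° ≤ 2α = 69.98°  →  valid

δ = 41.16°, valid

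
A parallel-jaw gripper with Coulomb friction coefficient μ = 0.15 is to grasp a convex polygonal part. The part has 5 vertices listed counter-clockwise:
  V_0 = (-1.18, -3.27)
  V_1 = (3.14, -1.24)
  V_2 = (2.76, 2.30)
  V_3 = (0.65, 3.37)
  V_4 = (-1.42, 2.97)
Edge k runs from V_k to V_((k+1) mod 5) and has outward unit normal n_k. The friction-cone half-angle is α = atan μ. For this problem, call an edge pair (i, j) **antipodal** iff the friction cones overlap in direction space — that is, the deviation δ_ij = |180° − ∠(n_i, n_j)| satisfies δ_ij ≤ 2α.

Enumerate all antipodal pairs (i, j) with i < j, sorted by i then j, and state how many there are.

count = 2; pairs: (0,3), (1,4)

α = atan 0.15 = 8.53°;  2α = 17.06°
n_0 = (+0.4253, -0.9051)
n_1 = (+0.9943, +0.1067)
n_2 = (+0.4523, +0.8919)
n_3 = (-0.1897, +0.9818)
n_4 = (-0.9993, -0.0384)
  (0,1): δ = 109.04°  ·
  (0,2): δ = 52.06°  ·
  (0,3): δ = 14.23°  ✓
  (0,4): δ = 67.03°  ·
  (1,2): δ = 123.02°  ·
  (1,3): δ = 85.19°  ·
  (1,4): δ = 3.92°  ✓
  (2,3): δ = 142.17°  ·
  (2,4): δ = 60.91°  ·
  (3,4): δ = 98.73°  ·
antipodal pairs: 2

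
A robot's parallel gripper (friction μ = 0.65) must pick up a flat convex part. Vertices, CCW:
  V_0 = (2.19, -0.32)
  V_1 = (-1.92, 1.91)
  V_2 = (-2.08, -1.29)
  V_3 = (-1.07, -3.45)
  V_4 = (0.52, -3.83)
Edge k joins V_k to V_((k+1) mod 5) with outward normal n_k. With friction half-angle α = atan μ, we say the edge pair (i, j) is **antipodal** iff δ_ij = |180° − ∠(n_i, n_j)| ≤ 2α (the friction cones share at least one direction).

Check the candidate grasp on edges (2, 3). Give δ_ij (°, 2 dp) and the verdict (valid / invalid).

α = atan 0.65 = 33.02°;  2α = 66.05°
edge 2: e_2 = (+1.01, -2.16);  n_2 = (-0.9059, -0.4236)
edge 3: e_3 = (+1.59, -0.38);  n_3 = (-0.2324, -0.9726)
∠(n_2, n_3) = 51.50°
δ = |180° − 51.50°| = 128.50°
128.50° > 2α = 66.05°  →  invalid

δ = 128.50°, invalid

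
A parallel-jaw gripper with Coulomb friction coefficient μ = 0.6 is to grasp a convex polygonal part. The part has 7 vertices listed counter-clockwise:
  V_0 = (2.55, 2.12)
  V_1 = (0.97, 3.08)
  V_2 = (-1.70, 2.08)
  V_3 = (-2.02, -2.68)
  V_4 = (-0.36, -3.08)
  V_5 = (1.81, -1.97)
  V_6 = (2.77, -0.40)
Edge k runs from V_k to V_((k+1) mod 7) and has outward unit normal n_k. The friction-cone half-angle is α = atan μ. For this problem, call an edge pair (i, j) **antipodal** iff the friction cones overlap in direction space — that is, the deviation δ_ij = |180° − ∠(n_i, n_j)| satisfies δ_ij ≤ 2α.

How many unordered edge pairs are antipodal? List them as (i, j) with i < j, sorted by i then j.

α = atan 0.6 = 30.96°;  2α = 61.93°
n_0 = (+0.5193, +0.8546)
n_1 = (-0.3507, +0.9365)
n_2 = (-0.9977, +0.0671)
n_3 = (-0.2343, -0.9722)
n_4 = (+0.4554, -0.8903)
n_5 = (+0.8531, -0.5217)
n_6 = (+0.9962, +0.0870)
  (0,1): δ = 128.18°  ·
  (0,2): δ = 62.56°  ·
  (0,3): δ = 17.73°  ✓
  (0,4): δ = 58.37°  ✓
  (0,5): δ = 89.84°  ·
  (0,6): δ = 126.27°  ·
  (1,2): δ = 114.38°  ·
  (1,3): δ = 34.08°  ✓
  (1,4): δ = 6.56°  ✓
  (1,5): δ = 38.02°  ✓
  (1,6): δ = 74.46°  ·
  (2,3): δ = 99.70°  ·
  (2,4): δ = 59.06°  ✓
  (2,5): δ = 27.60°  ✓
  (2,6): δ = 8.84°  ✓
  (3,4): δ = 139.36°  ·
  (3,5): δ = 107.90°  ·
  (3,6): δ = 71.46°  ·
  (4,5): δ = 148.54°  ·
  (4,6): δ = 112.10°  ·
  (5,6): δ = 143.57°  ·
antipodal pairs: 8

count = 8; pairs: (0,3), (0,4), (1,3), (1,4), (1,5), (2,4), (2,5), (2,6)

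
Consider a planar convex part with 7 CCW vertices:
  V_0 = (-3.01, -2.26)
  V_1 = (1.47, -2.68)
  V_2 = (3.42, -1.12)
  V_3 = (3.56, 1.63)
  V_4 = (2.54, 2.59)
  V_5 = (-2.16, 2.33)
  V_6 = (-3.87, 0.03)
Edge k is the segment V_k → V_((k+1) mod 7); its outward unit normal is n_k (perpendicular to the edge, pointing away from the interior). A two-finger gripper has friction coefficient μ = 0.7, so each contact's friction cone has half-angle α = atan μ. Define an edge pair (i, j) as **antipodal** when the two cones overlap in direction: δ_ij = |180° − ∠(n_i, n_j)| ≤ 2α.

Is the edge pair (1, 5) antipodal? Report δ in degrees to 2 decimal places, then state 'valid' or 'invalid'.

α = atan 0.7 = 34.99°;  2α = 69.98°
edge 1: e_1 = (+1.95, +1.56);  n_1 = (+0.6247, -0.7809)
edge 5: e_5 = (-1.71, -2.30);  n_5 = (-0.8025, +0.5966)
∠(n_1, n_5) = 165.29°
δ = |180° − 165.29°| = 14.71°
14.71° ≤ 2α = 69.98°  →  valid

δ = 14.71°, valid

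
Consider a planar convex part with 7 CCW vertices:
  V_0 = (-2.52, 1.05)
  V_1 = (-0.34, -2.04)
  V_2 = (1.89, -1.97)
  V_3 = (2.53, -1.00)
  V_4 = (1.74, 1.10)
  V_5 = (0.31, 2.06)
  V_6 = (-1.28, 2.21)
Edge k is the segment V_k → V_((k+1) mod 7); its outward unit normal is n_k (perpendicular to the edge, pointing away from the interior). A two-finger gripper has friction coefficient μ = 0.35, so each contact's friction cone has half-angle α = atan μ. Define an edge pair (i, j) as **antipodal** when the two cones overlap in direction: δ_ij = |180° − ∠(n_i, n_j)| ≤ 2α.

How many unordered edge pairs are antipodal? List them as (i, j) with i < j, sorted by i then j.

count = 5; pairs: (0,3), (0,4), (1,4), (1,5), (2,6)

α = atan 0.35 = 19.29°;  2α = 38.58°
n_0 = (-0.8171, -0.5765)
n_1 = (+0.0314, -0.9995)
n_2 = (+0.8347, -0.5507)
n_3 = (+0.9360, +0.3521)
n_4 = (+0.5574, +0.8303)
n_5 = (+0.0939, +0.9956)
n_6 = (-0.6832, +0.7303)
  (0,1): δ = 123.41°  ·
  (0,2): δ = 68.62°  ·
  (0,3): δ = 14.59°  ✓
  (0,4): δ = 20.92°  ✓
  (0,5): δ = 49.41°  ·
  (0,6): δ = 97.89°  ·
  (1,2): δ = 125.21°  ·
  (1,3): δ = 71.18°  ·
  (1,4): δ = 35.67°  ✓
  (1,5): δ = 7.19°  ✓
  (1,6): δ = 41.29°  ·
  (2,3): δ = 125.97°  ·
  (2,4): δ = 90.46°  ·
  (2,5): δ = 61.97°  ·
  (2,6): δ = 13.49°  ✓
  (3,4): δ = 144.49°  ·
  (3,5): δ = 116.01°  ·
  (3,6): δ = 67.52°  ·
  (4,5): δ = 151.51°  ·
  (4,6): δ = 103.03°  ·
  (5,6): δ = 131.52°  ·
antipodal pairs: 5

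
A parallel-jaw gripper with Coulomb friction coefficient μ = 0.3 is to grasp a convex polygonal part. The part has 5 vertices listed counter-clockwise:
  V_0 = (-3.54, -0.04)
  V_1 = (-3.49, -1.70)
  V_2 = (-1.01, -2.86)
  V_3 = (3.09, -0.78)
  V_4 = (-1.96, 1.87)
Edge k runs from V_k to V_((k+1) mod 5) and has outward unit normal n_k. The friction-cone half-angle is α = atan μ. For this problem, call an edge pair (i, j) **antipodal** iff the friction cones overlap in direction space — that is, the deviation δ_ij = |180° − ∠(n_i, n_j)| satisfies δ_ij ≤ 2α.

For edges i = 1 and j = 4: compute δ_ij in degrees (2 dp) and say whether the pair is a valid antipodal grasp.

α = atan 0.3 = 16.70°;  2α = 33.40°
edge 1: e_1 = (+2.48, -1.16);  n_1 = (-0.4237, -0.9058)
edge 4: e_4 = (-1.58, -1.91);  n_4 = (-0.7705, +0.6374)
∠(n_1, n_4) = 104.53°
δ = |180° − 104.53°| = 75.47°
75.47° > 2α = 33.40°  →  invalid

δ = 75.47°, invalid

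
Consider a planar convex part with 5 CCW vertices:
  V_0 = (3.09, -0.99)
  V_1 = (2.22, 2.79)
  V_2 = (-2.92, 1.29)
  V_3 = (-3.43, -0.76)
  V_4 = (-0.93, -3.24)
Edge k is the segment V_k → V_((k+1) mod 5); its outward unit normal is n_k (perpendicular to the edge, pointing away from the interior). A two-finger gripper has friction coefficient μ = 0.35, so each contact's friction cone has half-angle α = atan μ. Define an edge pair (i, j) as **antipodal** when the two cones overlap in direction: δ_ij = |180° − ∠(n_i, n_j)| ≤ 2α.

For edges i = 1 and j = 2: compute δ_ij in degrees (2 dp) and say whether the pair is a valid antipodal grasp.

δ = 120.24°, invalid

α = atan 0.35 = 19.29°;  2α = 38.58°
edge 1: e_1 = (-5.14, -1.50);  n_1 = (-0.2801, +0.9600)
edge 2: e_2 = (-0.51, -2.05);  n_2 = (-0.9704, +0.2414)
∠(n_1, n_2) = 59.76°
δ = |180° − 59.76°| = 120.24°
120.24° > 2α = 38.58°  →  invalid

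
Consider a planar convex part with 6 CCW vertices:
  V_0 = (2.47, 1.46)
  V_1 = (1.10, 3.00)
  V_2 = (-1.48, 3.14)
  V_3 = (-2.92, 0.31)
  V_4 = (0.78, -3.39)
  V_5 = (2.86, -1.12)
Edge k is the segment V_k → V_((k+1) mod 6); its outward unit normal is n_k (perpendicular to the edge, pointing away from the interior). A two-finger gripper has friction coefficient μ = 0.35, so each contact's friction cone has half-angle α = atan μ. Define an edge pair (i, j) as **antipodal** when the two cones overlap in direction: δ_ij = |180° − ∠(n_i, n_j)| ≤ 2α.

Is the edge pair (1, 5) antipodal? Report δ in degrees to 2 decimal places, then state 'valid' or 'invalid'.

α = atan 0.35 = 19.29°;  2α = 38.58°
edge 1: e_1 = (-2.58, +0.14);  n_1 = (+0.0542, +0.9985)
edge 5: e_5 = (-0.39, +2.58);  n_5 = (+0.9888, +0.1495)
∠(n_1, n_5) = 78.30°
δ = |180° − 78.30°| = 101.70°
101.70° > 2α = 38.58°  →  invalid

δ = 101.70°, invalid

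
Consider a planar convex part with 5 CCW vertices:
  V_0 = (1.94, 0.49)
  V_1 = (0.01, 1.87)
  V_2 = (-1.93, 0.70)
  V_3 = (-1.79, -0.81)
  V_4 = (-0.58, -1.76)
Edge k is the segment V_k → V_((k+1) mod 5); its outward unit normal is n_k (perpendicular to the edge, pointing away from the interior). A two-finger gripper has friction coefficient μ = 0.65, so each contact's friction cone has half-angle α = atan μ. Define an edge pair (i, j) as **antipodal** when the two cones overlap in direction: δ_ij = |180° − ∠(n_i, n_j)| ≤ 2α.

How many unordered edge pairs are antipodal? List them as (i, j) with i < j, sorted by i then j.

α = atan 0.65 = 33.02°;  2α = 66.05°
n_0 = (+0.5816, +0.8134)
n_1 = (-0.5164, +0.8563)
n_2 = (-0.9957, -0.0923)
n_3 = (-0.6175, -0.7865)
n_4 = (+0.6660, -0.7459)
  (0,1): δ = 113.34°  ·
  (0,2): δ = 49.14°  ✓
  (0,3): δ = 2.57°  ✓
  (0,4): δ = 77.33°  ·
  (1,2): δ = 115.80°  ·
  (1,3): δ = 69.23°  ·
  (1,4): δ = 10.67°  ✓
  (2,3): δ = 133.43°  ·
  (2,4): δ = 53.54°  ✓
  (3,4): δ = 100.10°  ·
antipodal pairs: 4

count = 4; pairs: (0,2), (0,3), (1,4), (2,4)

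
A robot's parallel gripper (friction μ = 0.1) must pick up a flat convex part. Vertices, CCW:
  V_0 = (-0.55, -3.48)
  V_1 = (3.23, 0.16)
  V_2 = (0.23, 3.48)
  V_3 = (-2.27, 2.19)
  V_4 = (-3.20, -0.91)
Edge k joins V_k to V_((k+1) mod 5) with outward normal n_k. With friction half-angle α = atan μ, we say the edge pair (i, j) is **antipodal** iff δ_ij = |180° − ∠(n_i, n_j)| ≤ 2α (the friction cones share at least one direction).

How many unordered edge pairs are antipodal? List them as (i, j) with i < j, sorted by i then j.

count = 1; pairs: (1,4)

α = atan 0.1 = 5.71°;  2α = 11.42°
n_0 = (+0.6936, -0.7203)
n_1 = (+0.7420, +0.6704)
n_2 = (-0.4586, +0.8887)
n_3 = (-0.9578, +0.2873)
n_4 = (-0.6962, -0.7179)
  (0,1): δ = 91.82°  ·
  (0,2): δ = 16.63°  ·
  (0,3): δ = 29.38°  ·
  (0,4): δ = 91.96°  ·
  (1,2): δ = 104.81°  ·
  (1,3): δ = 58.80°  ·
  (1,4): δ = 3.78°  ✓
  (2,3): δ = 133.99°  ·
  (2,4): δ = 71.42°  ·
  (3,4): δ = 117.42°  ·
antipodal pairs: 1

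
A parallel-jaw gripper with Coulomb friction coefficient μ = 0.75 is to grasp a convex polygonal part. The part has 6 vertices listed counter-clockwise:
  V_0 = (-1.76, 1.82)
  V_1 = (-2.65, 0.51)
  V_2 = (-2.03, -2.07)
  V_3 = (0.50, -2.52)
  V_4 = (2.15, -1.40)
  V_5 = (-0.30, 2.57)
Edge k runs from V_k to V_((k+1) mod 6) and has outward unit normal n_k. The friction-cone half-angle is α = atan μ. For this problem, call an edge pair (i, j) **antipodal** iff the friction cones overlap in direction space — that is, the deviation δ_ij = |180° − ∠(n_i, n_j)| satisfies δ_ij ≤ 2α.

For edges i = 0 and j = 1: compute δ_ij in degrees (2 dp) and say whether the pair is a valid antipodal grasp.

δ = 132.30°, invalid

α = atan 0.75 = 36.87°;  2α = 73.74°
edge 0: e_0 = (-0.89, -1.31);  n_0 = (-0.8272, +0.5620)
edge 1: e_1 = (+0.62, -2.58);  n_1 = (-0.9723, -0.2337)
∠(n_0, n_1) = 47.70°
δ = |180° − 47.70°| = 132.30°
132.30° > 2α = 73.74°  →  invalid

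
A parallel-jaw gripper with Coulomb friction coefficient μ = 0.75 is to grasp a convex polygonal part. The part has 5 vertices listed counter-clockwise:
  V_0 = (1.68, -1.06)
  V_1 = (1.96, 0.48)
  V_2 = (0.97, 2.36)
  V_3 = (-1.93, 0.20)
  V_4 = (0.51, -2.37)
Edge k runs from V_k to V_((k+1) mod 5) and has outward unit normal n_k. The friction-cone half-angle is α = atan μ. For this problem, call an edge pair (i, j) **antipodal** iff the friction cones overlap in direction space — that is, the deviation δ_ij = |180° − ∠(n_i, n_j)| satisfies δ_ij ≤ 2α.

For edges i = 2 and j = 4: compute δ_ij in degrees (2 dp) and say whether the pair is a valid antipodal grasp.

α = atan 0.75 = 36.87°;  2α = 73.74°
edge 2: e_2 = (-2.90, -2.16);  n_2 = (-0.5973, +0.8020)
edge 4: e_4 = (+1.17, +1.31);  n_4 = (+0.7458, -0.6661)
∠(n_2, n_4) = 168.45°
δ = |180° − 168.45°| = 11.55°
11.55° ≤ 2α = 73.74°  →  valid

δ = 11.55°, valid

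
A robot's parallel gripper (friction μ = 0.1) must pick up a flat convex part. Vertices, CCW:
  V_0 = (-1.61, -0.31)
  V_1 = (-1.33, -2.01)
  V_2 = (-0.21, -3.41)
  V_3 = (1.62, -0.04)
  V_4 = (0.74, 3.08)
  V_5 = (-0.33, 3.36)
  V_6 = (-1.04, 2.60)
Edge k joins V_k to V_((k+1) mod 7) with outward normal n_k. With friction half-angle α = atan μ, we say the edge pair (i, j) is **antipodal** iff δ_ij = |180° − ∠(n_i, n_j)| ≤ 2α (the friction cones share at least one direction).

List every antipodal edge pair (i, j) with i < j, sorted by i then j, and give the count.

α = atan 0.1 = 5.71°;  2α = 11.42°
n_0 = (-0.9867, -0.1625)
n_1 = (-0.7809, -0.6247)
n_2 = (+0.8788, -0.4772)
n_3 = (+0.9624, +0.2715)
n_4 = (+0.2532, +0.9674)
n_5 = (-0.7307, +0.6827)
n_6 = (-0.9814, +0.1922)
  (0,1): δ = 150.69°  ·
  (0,2): δ = 37.86°  ·
  (0,3): δ = 6.40°  ✓
  (0,4): δ = 65.98°  ·
  (0,5): δ = 127.60°  ·
  (0,6): δ = 159.56°  ·
  (1,2): δ = 67.16°  ·
  (1,3): δ = 22.91°  ·
  (1,4): δ = 36.68°  ·
  (1,5): δ = 98.29°  ·
  (1,6): δ = 130.26°  ·
  (2,3): δ = 135.75°  ·
  (2,4): δ = 76.16°  ·
  (2,5): δ = 14.55°  ·
  (2,6): δ = 17.42°  ·
  (3,4): δ = 120.42°  ·
  (3,5): δ = 58.80°  ·
  (3,6): δ = 26.83°  ·
  (4,5): δ = 118.39°  ·
  (4,6): δ = 86.42°  ·
  (5,6): δ = 148.03°  ·
antipodal pairs: 1

count = 1; pairs: (0,3)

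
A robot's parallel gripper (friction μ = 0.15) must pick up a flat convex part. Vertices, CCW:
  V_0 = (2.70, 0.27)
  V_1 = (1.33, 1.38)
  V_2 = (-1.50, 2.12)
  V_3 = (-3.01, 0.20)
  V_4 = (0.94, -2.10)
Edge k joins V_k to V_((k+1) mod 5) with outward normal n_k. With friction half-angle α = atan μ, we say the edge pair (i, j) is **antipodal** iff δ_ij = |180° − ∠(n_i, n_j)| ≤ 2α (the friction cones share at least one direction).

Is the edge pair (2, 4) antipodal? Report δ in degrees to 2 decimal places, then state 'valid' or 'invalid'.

α = atan 0.15 = 8.53°;  2α = 17.06°
edge 2: e_2 = (-1.51, -1.92);  n_2 = (-0.7860, +0.6182)
edge 4: e_4 = (+1.76, +2.37);  n_4 = (+0.8028, -0.5962)
∠(n_2, n_4) = 178.41°
δ = |180° − 178.41°| = 1.59°
1.59° ≤ 2α = 17.06°  →  valid

δ = 1.59°, valid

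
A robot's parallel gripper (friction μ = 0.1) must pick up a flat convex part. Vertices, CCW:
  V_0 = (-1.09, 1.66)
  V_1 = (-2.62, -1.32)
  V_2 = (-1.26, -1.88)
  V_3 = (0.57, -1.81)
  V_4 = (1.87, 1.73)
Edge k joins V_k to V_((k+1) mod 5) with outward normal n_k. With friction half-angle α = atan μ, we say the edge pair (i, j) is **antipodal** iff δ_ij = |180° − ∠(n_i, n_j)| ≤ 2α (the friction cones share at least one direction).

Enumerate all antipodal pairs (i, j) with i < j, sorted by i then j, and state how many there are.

α = atan 0.1 = 5.71°;  2α = 11.42°
n_0 = (-0.8896, +0.4567)
n_1 = (-0.3807, -0.9247)
n_2 = (+0.0382, -0.9993)
n_3 = (+0.9387, -0.3447)
n_4 = (-0.0236, +0.9997)
  (0,1): δ = 85.20°  ·
  (0,2): δ = 60.63°  ·
  (0,3): δ = 7.01°  ✓
  (0,4): δ = 118.53°  ·
  (1,2): δ = 155.43°  ·
  (1,3): δ = 87.78°  ·
  (1,4): δ = 23.73°  ·
  (2,3): δ = 112.36°  ·
  (2,4): δ = 0.84°  ✓
  (3,4): δ = 68.48°  ·
antipodal pairs: 2

count = 2; pairs: (0,3), (2,4)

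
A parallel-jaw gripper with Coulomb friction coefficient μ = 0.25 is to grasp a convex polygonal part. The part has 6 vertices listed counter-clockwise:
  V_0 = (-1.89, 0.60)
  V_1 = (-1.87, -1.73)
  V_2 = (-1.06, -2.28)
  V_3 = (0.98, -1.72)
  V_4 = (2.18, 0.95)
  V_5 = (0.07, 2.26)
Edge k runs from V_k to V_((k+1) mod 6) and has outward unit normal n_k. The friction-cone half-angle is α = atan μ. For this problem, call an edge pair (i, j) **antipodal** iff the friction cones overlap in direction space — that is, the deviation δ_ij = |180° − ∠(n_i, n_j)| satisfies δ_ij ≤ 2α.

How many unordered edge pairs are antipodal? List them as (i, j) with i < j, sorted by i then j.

count = 4; pairs: (0,3), (1,4), (2,5), (3,5)

α = atan 0.25 = 14.04°;  2α = 28.07°
n_0 = (-1.0000, -0.0086)
n_1 = (-0.5618, -0.8273)
n_2 = (+0.2647, -0.9643)
n_3 = (+0.9121, -0.4099)
n_4 = (+0.5275, +0.8496)
n_5 = (-0.6463, +0.7631)
  (0,1): δ = 124.67°  ·
  (0,2): δ = 75.14°  ·
  (0,3): δ = 24.69°  ✓
  (0,4): δ = 57.67°  ·
  (0,5): δ = 129.77°  ·
  (1,2): δ = 130.47°  ·
  (1,3): δ = 80.02°  ·
  (1,4): δ = 2.34°  ✓
  (1,5): δ = 74.44°  ·
  (2,3): δ = 129.55°  ·
  (2,4): δ = 47.18°  ·
  (2,5): δ = 24.91°  ✓
  (3,4): δ = 97.63°  ·
  (3,5): δ = 25.54°  ✓
  (4,5): δ = 107.90°  ·
antipodal pairs: 4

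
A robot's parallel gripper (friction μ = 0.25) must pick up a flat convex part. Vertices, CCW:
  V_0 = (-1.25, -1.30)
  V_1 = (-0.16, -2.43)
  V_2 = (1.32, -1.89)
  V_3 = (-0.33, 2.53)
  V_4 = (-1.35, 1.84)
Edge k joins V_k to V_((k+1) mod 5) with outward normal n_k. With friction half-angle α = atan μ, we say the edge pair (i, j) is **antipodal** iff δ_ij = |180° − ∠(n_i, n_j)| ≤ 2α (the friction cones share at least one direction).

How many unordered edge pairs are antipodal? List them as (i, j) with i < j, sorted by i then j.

α = atan 0.25 = 14.04°;  2α = 28.07°
n_0 = (-0.7197, -0.6943)
n_1 = (+0.3428, -0.9394)
n_2 = (+0.9369, +0.3497)
n_3 = (-0.5603, +0.8283)
n_4 = (-0.9995, -0.0318)
  (0,1): δ = 113.92°  ·
  (0,2): δ = 23.50°  ✓
  (0,3): δ = 80.11°  ·
  (0,4): δ = 137.86°  ·
  (1,2): δ = 89.57°  ·
  (1,3): δ = 14.03°  ✓
  (1,4): δ = 71.78°  ·
  (2,3): δ = 76.39°  ·
  (2,4): δ = 18.65°  ✓
  (3,4): δ = 122.25°  ·
antipodal pairs: 3

count = 3; pairs: (0,2), (1,3), (2,4)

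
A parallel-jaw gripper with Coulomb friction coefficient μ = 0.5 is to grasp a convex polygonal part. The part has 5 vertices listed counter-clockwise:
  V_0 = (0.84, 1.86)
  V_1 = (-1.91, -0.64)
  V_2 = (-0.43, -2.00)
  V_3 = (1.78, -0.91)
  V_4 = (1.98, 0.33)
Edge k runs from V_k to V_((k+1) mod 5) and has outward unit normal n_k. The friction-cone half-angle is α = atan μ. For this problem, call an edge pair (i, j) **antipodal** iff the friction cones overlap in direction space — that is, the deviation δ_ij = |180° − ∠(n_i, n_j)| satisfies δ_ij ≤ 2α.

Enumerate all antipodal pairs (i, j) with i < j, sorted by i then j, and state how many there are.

α = atan 0.5 = 26.57°;  2α = 53.13°
n_0 = (-0.6727, +0.7399)
n_1 = (-0.6766, -0.7363)
n_2 = (+0.4423, -0.8968)
n_3 = (+0.9872, -0.1592)
n_4 = (+0.8019, +0.5975)
  (0,1): δ = 84.85°  ·
  (0,2): δ = 16.02°  ✓
  (0,3): δ = 38.56°  ✓
  (0,4): δ = 84.42°  ·
  (1,2): δ = 111.17°  ·
  (1,3): δ = 56.58°  ·
  (1,4): δ = 10.73°  ✓
  (2,3): δ = 125.42°  ·
  (2,4): δ = 79.56°  ·
  (3,4): δ = 134.15°  ·
antipodal pairs: 3

count = 3; pairs: (0,2), (0,3), (1,4)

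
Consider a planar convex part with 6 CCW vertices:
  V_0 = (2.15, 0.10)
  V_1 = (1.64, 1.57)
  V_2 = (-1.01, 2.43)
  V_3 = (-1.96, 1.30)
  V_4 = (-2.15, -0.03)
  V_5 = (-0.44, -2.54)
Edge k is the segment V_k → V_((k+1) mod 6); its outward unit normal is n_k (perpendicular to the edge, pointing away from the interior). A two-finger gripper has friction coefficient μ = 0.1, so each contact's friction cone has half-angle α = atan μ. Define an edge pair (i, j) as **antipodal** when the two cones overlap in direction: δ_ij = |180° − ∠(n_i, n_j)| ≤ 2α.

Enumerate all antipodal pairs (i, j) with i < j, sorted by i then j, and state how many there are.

α = atan 0.1 = 5.71°;  2α = 11.42°
n_0 = (+0.9448, +0.3278)
n_1 = (+0.3087, +0.9512)
n_2 = (-0.7654, +0.6435)
n_3 = (-0.9899, +0.1414)
n_4 = (-0.8264, -0.5630)
n_5 = (+0.7138, -0.7003)
  (0,1): δ = 127.11°  ·
  (0,2): δ = 59.19°  ·
  (0,3): δ = 27.26°  ·
  (0,4): δ = 15.13°  ·
  (0,5): δ = 116.41°  ·
  (1,2): δ = 112.07°  ·
  (1,3): δ = 80.15°  ·
  (1,4): δ = 37.75°  ·
  (1,5): δ = 63.53°  ·
  (2,3): δ = 148.08°  ·
  (2,4): δ = 105.68°  ·
  (2,5): δ = 4.40°  ✓
  (3,4): δ = 137.60°  ·
  (3,5): δ = 36.32°  ·
  (4,5): δ = 78.72°  ·
antipodal pairs: 1

count = 1; pairs: (2,5)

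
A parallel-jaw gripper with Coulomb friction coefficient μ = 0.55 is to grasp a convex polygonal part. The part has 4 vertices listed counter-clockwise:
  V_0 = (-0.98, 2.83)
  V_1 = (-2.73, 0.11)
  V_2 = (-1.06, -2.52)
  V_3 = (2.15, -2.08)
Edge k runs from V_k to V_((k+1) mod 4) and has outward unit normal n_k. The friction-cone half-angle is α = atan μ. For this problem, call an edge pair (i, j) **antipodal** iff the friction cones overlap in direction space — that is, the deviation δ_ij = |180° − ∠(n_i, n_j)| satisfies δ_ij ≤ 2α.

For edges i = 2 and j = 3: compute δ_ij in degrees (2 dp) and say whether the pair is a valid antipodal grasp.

δ = 65.29°, invalid

α = atan 0.55 = 28.81°;  2α = 57.62°
edge 2: e_2 = (+3.21, +0.44);  n_2 = (+0.1358, -0.9907)
edge 3: e_3 = (-3.13, +4.91);  n_3 = (+0.8432, +0.5375)
∠(n_2, n_3) = 114.71°
δ = |180° − 114.71°| = 65.29°
65.29° > 2α = 57.62°  →  invalid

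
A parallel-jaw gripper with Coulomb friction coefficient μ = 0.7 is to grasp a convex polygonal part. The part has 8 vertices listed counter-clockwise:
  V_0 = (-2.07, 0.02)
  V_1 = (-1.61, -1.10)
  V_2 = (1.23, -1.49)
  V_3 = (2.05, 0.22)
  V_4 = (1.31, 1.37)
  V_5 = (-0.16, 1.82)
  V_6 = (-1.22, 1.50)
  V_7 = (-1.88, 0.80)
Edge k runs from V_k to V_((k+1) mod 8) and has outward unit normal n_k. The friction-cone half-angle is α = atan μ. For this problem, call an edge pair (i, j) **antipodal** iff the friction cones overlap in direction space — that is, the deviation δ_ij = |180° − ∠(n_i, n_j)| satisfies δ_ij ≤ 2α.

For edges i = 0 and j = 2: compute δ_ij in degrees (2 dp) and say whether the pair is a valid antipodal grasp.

α = atan 0.7 = 34.99°;  2α = 69.98°
edge 0: e_0 = (+0.46, -1.12);  n_0 = (-0.9250, -0.3799)
edge 2: e_2 = (+0.82, +1.71);  n_2 = (+0.9017, -0.4324)
∠(n_0, n_2) = 132.05°
δ = |180° − 132.05°| = 47.95°
47.95° ≤ 2α = 69.98°  →  valid

δ = 47.95°, valid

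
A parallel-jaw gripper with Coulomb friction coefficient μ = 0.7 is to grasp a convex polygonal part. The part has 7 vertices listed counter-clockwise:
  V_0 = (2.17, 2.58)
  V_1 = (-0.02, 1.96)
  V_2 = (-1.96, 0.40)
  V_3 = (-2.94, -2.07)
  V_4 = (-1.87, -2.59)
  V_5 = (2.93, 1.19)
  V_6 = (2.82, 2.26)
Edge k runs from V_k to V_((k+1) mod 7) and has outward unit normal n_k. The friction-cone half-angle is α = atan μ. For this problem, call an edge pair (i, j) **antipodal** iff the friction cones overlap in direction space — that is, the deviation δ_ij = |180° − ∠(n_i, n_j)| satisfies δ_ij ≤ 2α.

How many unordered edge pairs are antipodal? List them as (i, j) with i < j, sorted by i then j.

count = 10; pairs: (0,3), (0,4), (1,3), (1,4), (1,5), (2,4), (2,5), (3,5), (3,6), (4,6)

α = atan 0.7 = 34.99°;  2α = 69.98°
n_0 = (-0.2724, +0.9622)
n_1 = (-0.6267, +0.7793)
n_2 = (-0.9295, +0.3688)
n_3 = (-0.4371, -0.8994)
n_4 = (+0.6187, -0.7856)
n_5 = (+0.9948, +0.1023)
n_6 = (+0.4417, +0.8972)
  (0,1): δ = 157.00°  ·
  (0,2): δ = 127.45°  ·
  (0,3): δ = 41.73°  ✓
  (0,4): δ = 22.41°  ✓
  (0,5): δ = 80.06°  ·
  (0,6): δ = 137.98°  ·
  (1,2): δ = 150.44°  ·
  (1,3): δ = 64.72°  ✓
  (1,4): δ = 0.58°  ✓
  (1,5): δ = 57.07°  ✓
  (1,6): δ = 114.99°  ·
  (2,3): δ = 94.28°  ·
  (2,4): δ = 30.14°  ✓
  (2,5): δ = 27.51°  ✓
  (2,6): δ = 85.43°  ·
  (3,4): δ = 115.86°  ·
  (3,5): δ = 58.21°  ✓
  (3,6): δ = 0.29°  ✓
  (4,5): δ = 122.35°  ·
  (4,6): δ = 64.43°  ✓
  (5,6): δ = 122.08°  ·
antipodal pairs: 10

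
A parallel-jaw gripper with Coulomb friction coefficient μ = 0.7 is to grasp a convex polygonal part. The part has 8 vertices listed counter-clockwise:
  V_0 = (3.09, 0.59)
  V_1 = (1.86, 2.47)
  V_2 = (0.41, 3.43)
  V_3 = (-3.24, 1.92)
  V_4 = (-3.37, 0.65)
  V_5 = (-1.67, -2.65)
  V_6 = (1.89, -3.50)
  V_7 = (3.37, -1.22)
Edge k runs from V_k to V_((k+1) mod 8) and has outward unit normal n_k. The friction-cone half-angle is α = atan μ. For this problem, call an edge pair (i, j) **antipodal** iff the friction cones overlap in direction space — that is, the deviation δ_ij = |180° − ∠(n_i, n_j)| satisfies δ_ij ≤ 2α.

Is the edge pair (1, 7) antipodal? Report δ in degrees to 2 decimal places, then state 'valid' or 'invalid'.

δ = 132.30°, invalid

α = atan 0.7 = 34.99°;  2α = 69.98°
edge 1: e_1 = (-1.45, +0.96);  n_1 = (+0.5520, +0.8338)
edge 7: e_7 = (-0.28, +1.81);  n_7 = (+0.9882, +0.1529)
∠(n_1, n_7) = 47.70°
δ = |180° − 47.70°| = 132.30°
132.30° > 2α = 69.98°  →  invalid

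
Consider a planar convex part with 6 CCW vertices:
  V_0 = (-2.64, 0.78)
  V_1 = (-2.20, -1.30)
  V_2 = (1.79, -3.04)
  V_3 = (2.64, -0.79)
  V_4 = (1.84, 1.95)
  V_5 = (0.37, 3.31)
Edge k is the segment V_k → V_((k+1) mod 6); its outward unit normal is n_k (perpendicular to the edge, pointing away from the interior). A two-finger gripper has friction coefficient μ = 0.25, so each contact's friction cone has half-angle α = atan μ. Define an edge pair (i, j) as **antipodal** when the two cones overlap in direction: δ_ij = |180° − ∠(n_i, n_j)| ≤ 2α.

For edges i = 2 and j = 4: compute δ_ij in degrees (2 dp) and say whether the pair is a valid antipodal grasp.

δ = 112.08°, invalid

α = atan 0.25 = 14.04°;  2α = 28.07°
edge 2: e_2 = (+0.85, +2.25);  n_2 = (+0.9355, -0.3534)
edge 4: e_4 = (-1.47, +1.36);  n_4 = (+0.6791, +0.7340)
∠(n_2, n_4) = 67.92°
δ = |180° − 67.92°| = 112.08°
112.08° > 2α = 28.07°  →  invalid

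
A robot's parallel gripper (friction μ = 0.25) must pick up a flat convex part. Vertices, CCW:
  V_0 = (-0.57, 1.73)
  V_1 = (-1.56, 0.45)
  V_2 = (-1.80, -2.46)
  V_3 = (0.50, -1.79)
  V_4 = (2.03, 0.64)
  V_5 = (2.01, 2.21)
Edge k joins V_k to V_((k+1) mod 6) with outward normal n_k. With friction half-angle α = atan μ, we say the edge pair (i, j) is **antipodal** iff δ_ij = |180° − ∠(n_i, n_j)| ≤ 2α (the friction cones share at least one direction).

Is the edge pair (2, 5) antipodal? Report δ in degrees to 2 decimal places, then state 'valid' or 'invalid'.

δ = 5.70°, valid

α = atan 0.25 = 14.04°;  2α = 28.07°
edge 2: e_2 = (+2.30, +0.67);  n_2 = (+0.2797, -0.9601)
edge 5: e_5 = (-2.58, -0.48);  n_5 = (-0.1829, +0.9831)
∠(n_2, n_5) = 174.30°
δ = |180° − 174.30°| = 5.70°
5.70° ≤ 2α = 28.07°  →  valid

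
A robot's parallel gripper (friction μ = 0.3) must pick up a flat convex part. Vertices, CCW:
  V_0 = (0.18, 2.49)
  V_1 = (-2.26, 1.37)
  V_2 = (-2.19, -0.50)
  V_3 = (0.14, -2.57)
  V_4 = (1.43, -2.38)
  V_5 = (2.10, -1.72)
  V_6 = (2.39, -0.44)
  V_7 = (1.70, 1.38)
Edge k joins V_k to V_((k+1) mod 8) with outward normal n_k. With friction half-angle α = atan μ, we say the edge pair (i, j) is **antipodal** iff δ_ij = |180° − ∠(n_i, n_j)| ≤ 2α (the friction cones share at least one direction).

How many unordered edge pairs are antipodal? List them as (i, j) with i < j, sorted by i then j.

α = atan 0.3 = 16.70°;  2α = 33.40°
n_0 = (-0.4172, +0.9088)
n_1 = (-0.9993, -0.0374)
n_2 = (-0.6642, -0.7476)
n_3 = (+0.1457, -0.9893)
n_4 = (+0.7018, -0.7124)
n_5 = (+0.9753, -0.2210)
n_6 = (+0.9351, +0.3545)
n_7 = (+0.5898, +0.8076)
  (0,1): δ = 112.51°  ·
  (0,2): δ = 66.27°  ·
  (0,3): δ = 16.28°  ✓
  (0,4): δ = 19.91°  ✓
  (0,5): δ = 52.58°  ·
  (0,6): δ = 86.11°  ·
  (0,7): δ = 119.20°  ·
  (1,2): δ = 133.76°  ·
  (1,3): δ = 83.77°  ·
  (1,4): δ = 47.57°  ·
  (1,5): δ = 14.91°  ✓
  (1,6): δ = 18.62°  ✓
  (1,7): δ = 51.72°  ·
  (2,3): δ = 130.00°  ·
  (2,4): δ = 93.81°  ·
  (2,5): δ = 61.15°  ·
  (2,6): δ = 27.62°  ✓
  (2,7): δ = 5.48°  ✓
  (3,4): δ = 143.81°  ·
  (3,5): δ = 111.14°  ·
  (3,6): δ = 77.62°  ·
  (3,7): δ = 44.52°  ·
  (4,5): δ = 147.33°  ·
  (4,6): δ = 113.81°  ·
  (4,7): δ = 80.71°  ·
  (5,6): δ = 146.47°  ·
  (5,7): δ = 113.37°  ·
  (6,7): δ = 146.90°  ·
antipodal pairs: 6

count = 6; pairs: (0,3), (0,4), (1,5), (1,6), (2,6), (2,7)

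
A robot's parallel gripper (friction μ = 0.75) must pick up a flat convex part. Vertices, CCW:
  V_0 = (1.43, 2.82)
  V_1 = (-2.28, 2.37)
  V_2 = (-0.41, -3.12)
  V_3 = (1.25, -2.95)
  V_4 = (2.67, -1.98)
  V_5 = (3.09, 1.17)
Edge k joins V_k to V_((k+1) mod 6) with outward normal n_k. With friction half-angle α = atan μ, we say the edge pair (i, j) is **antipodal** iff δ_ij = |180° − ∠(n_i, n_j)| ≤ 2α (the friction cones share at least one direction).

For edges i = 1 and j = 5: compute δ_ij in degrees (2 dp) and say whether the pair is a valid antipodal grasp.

δ = 26.36°, valid

α = atan 0.75 = 36.87°;  2α = 73.74°
edge 1: e_1 = (+1.87, -5.49);  n_1 = (-0.9466, -0.3224)
edge 5: e_5 = (-1.66, +1.65);  n_5 = (+0.7050, +0.7092)
∠(n_1, n_5) = 153.64°
δ = |180° − 153.64°| = 26.36°
26.36° ≤ 2α = 73.74°  →  valid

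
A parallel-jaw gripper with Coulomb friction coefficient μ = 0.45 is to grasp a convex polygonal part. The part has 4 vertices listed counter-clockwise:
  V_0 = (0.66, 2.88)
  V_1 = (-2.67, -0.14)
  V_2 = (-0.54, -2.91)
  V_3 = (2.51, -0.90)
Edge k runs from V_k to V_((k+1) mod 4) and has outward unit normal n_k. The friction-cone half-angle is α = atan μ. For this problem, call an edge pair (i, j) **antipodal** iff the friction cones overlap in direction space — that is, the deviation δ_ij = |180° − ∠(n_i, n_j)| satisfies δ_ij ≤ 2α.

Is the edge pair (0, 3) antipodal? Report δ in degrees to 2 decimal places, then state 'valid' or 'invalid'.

δ = 73.87°, invalid

α = atan 0.45 = 24.23°;  2α = 48.46°
edge 0: e_0 = (-3.33, -3.02);  n_0 = (-0.6718, +0.7407)
edge 3: e_3 = (-1.85, +3.78);  n_3 = (+0.8982, +0.4396)
∠(n_0, n_3) = 106.13°
δ = |180° − 106.13°| = 73.87°
73.87° > 2α = 48.46°  →  invalid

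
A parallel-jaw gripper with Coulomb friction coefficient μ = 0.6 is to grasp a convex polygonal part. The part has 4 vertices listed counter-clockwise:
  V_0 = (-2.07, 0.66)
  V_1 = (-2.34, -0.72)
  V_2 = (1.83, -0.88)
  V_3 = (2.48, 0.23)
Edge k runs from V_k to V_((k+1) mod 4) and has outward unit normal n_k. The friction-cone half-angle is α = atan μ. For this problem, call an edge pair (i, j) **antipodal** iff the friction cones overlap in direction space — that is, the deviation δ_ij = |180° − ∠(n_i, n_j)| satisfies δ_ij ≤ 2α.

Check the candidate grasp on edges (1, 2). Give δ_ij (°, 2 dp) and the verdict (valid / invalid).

α = atan 0.6 = 30.96°;  2α = 61.93°
edge 1: e_1 = (+4.17, -0.16);  n_1 = (-0.0383, -0.9993)
edge 2: e_2 = (+0.65, +1.11);  n_2 = (+0.8629, -0.5053)
∠(n_1, n_2) = 61.84°
δ = |180° − 61.84°| = 118.16°
118.16° > 2α = 61.93°  →  invalid

δ = 118.16°, invalid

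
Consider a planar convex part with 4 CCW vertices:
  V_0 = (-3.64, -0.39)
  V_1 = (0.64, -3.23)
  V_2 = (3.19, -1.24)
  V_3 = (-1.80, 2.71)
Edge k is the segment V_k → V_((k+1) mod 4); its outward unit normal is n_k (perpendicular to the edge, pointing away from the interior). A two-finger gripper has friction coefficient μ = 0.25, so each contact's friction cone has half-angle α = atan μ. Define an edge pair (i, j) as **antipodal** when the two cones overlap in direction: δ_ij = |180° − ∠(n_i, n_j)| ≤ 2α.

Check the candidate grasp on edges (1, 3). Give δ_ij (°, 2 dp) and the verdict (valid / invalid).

δ = 21.34°, valid

α = atan 0.25 = 14.04°;  2α = 28.07°
edge 1: e_1 = (+2.55, +1.99);  n_1 = (+0.6152, -0.7884)
edge 3: e_3 = (-1.84, -3.10);  n_3 = (-0.8599, +0.5104)
∠(n_1, n_3) = 158.66°
δ = |180° − 158.66°| = 21.34°
21.34° ≤ 2α = 28.07°  →  valid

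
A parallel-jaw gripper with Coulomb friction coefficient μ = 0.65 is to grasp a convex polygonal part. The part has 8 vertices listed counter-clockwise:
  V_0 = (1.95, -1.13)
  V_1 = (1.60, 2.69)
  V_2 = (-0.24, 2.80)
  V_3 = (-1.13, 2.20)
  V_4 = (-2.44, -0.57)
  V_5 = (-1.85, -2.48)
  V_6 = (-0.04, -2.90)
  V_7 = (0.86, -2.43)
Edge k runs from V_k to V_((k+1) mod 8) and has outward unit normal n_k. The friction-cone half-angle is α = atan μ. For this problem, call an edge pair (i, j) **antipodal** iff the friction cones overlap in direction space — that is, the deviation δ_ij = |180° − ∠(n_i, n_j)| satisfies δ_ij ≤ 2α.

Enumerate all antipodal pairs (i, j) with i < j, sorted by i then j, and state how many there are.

α = atan 0.65 = 33.02°;  2α = 66.05°
n_0 = (+0.9958, +0.0912)
n_1 = (+0.0597, +0.9982)
n_2 = (-0.5590, +0.8292)
n_3 = (-0.9040, +0.4275)
n_4 = (-0.9555, -0.2951)
n_5 = (-0.2260, -0.9741)
n_6 = (+0.4629, -0.8864)
n_7 = (+0.7663, -0.6425)
  (0,1): δ = 98.66°  ·
  (0,2): δ = 61.25°  ✓
  (0,3): δ = 30.55°  ✓
  (0,4): δ = 11.93°  ✓
  (0,5): δ = 71.70°  ·
  (0,6): δ = 112.34°  ·
  (0,7): δ = 134.79°  ·
  (1,2): δ = 142.59°  ·
  (1,3): δ = 111.89°  ·
  (1,4): δ = 69.41°  ·
  (1,5): δ = 9.64°  ✓
  (1,6): δ = 31.00°  ✓
  (1,7): δ = 53.44°  ✓
  (2,3): δ = 149.30°  ·
  (2,4): δ = 106.82°  ·
  (2,5): δ = 47.05°  ✓
  (2,6): δ = 6.41°  ✓
  (2,7): δ = 16.04°  ✓
  (3,4): δ = 137.52°  ·
  (3,5): δ = 77.75°  ·
  (3,6): δ = 37.11°  ✓
  (3,7): δ = 14.67°  ✓
  (4,5): δ = 120.23°  ·
  (4,6): δ = 79.59°  ·
  (4,7): δ = 57.14°  ✓
  (5,6): δ = 139.36°  ·
  (5,7): δ = 116.91°  ·
  (6,7): δ = 157.55°  ·
antipodal pairs: 12

count = 12; pairs: (0,2), (0,3), (0,4), (1,5), (1,6), (1,7), (2,5), (2,6), (2,7), (3,6), (3,7), (4,7)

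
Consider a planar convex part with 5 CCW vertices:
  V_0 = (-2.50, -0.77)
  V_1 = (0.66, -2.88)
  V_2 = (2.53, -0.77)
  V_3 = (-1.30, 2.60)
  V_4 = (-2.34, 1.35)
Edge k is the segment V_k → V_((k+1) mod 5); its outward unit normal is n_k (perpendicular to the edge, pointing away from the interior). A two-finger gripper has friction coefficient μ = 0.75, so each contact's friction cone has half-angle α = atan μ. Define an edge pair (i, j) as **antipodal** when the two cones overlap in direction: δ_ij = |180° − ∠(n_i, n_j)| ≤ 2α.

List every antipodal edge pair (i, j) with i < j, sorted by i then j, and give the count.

count = 4; pairs: (0,2), (1,3), (1,4), (2,4)

α = atan 0.75 = 36.87°;  2α = 73.74°
n_0 = (-0.5553, -0.8316)
n_1 = (+0.7484, -0.6633)
n_2 = (+0.6606, +0.7508)
n_3 = (-0.7687, +0.6396)
n_4 = (-0.9972, +0.0753)
  (0,1): δ = 97.82°  ·
  (0,2): δ = 7.61°  ✓
  (0,3): δ = 83.97°  ·
  (0,4): δ = 119.42°  ·
  (1,2): δ = 89.80°  ·
  (1,3): δ = 1.79°  ✓
  (1,4): δ = 37.23°  ✓
  (2,3): δ = 88.42°  ·
  (2,4): δ = 52.97°  ✓
  (3,4): δ = 144.56°  ·
antipodal pairs: 4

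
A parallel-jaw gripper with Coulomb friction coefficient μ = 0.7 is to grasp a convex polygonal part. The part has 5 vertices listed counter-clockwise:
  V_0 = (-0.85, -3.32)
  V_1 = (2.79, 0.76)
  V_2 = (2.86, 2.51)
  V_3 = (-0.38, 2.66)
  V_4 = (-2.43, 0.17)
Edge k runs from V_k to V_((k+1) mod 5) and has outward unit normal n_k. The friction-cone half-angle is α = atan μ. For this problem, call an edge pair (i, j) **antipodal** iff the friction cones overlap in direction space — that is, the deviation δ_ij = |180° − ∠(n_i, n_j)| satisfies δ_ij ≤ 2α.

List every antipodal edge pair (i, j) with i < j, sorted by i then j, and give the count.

α = atan 0.7 = 34.99°;  2α = 69.98°
n_0 = (+0.7462, -0.6657)
n_1 = (+0.9992, -0.0400)
n_2 = (+0.0462, +0.9989)
n_3 = (-0.7720, +0.6356)
n_4 = (-0.9110, -0.4124)
  (0,1): δ = 140.55°  ·
  (0,2): δ = 50.91°  ✓
  (0,3): δ = 2.27°  ✓
  (0,4): δ = 66.10°  ✓
  (1,2): δ = 90.36°  ·
  (1,3): δ = 37.17°  ✓
  (1,4): δ = 26.65°  ✓
  (2,3): δ = 126.81°  ·
  (2,4): δ = 62.99°  ✓
  (3,4): δ = 116.18°  ·
antipodal pairs: 6

count = 6; pairs: (0,2), (0,3), (0,4), (1,3), (1,4), (2,4)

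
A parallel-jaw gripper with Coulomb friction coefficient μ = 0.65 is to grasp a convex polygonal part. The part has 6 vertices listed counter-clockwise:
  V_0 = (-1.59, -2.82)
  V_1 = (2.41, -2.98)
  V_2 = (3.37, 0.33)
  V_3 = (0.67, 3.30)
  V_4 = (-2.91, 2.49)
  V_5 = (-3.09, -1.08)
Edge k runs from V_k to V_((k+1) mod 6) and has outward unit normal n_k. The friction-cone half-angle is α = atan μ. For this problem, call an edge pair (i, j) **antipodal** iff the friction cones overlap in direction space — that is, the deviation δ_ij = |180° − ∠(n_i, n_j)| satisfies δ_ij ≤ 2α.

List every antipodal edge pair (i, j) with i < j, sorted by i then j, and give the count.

α = atan 0.65 = 33.02°;  2α = 66.05°
n_0 = (-0.0400, -0.9992)
n_1 = (+0.9604, -0.2786)
n_2 = (+0.7399, +0.6727)
n_3 = (-0.2207, +0.9753)
n_4 = (-0.9987, +0.0504)
n_5 = (-0.7574, -0.6529)
  (0,1): δ = 103.88°  ·
  (0,2): δ = 45.44°  ✓
  (0,3): δ = 15.04°  ✓
  (0,4): δ = 89.40°  ·
  (0,5): δ = 133.05°  ·
  (1,2): δ = 121.55°  ·
  (1,3): δ = 61.08°  ✓
  (1,4): δ = 13.29°  ✓
  (1,5): δ = 56.94°  ✓
  (2,3): δ = 119.52°  ·
  (2,4): δ = 45.16°  ✓
  (2,5): δ = 1.51°  ✓
  (3,4): δ = 105.64°  ·
  (3,5): δ = 61.99°  ✓
  (4,5): δ = 136.35°  ·
antipodal pairs: 8

count = 8; pairs: (0,2), (0,3), (1,3), (1,4), (1,5), (2,4), (2,5), (3,5)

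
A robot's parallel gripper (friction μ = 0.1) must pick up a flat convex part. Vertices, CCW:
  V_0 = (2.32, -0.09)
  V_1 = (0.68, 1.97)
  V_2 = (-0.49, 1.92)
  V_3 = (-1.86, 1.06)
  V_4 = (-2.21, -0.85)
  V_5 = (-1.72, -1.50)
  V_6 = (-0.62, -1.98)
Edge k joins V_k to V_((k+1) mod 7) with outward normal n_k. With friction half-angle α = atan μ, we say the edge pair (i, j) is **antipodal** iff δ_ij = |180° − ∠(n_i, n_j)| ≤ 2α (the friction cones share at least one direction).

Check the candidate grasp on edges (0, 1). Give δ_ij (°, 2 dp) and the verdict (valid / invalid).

δ = 126.08°, invalid

α = atan 0.1 = 5.71°;  2α = 11.42°
edge 0: e_0 = (-1.64, +2.06);  n_0 = (+0.7823, +0.6228)
edge 1: e_1 = (-1.17, -0.05);  n_1 = (-0.0427, +0.9991)
∠(n_0, n_1) = 53.92°
δ = |180° − 53.92°| = 126.08°
126.08° > 2α = 11.42°  →  invalid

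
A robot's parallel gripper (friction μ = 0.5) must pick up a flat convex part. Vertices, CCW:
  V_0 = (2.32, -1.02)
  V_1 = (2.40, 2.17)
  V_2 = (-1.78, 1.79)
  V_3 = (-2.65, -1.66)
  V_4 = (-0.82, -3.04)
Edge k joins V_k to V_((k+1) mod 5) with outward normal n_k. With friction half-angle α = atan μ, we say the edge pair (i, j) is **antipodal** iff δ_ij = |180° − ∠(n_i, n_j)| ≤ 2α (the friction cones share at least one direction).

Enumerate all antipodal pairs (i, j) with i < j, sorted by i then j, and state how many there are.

count = 4; pairs: (0,2), (1,3), (1,4), (2,4)

α = atan 0.5 = 26.57°;  2α = 53.13°
n_0 = (+0.9997, -0.0251)
n_1 = (-0.0905, +0.9959)
n_2 = (-0.9696, +0.2445)
n_3 = (-0.6021, -0.7984)
n_4 = (+0.5410, -0.8410)
  (0,1): δ = 83.37°  ·
  (0,2): δ = 12.72°  ✓
  (0,3): δ = 54.42°  ·
  (0,4): δ = 124.19°  ·
  (1,2): δ = 109.35°  ·
  (1,3): δ = 42.21°  ✓
  (1,4): δ = 27.56°  ✓
  (2,3): δ = 112.87°  ·
  (2,4): δ = 43.09°  ✓
  (3,4): δ = 110.23°  ·
antipodal pairs: 4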